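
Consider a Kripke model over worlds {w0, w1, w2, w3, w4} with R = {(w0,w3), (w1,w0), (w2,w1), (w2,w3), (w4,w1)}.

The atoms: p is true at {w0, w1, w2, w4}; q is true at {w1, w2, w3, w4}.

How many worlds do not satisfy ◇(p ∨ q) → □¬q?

w0: ◇(p ∨ q) is T, □¬q is F. ✗
w1: ◇(p ∨ q) is T, □¬q is T. ✓
w2: ◇(p ∨ q) is T, □¬q is F. ✗
w3: ◇(p ∨ q) is F, □¬q is T. ✓
w4: ◇(p ∨ q) is T, □¬q is F. ✗
Satisfying worlds: {w1, w3}.
So ◇(p ∨ q) → □¬q fails at the other 3 worlds.

3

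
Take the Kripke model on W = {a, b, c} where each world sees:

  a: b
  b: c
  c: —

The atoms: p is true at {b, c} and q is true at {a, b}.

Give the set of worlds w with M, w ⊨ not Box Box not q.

∅

a: Box Box not q is T. ✗
b: Box Box not q is T. ✗
c: Box Box not q is T. ✗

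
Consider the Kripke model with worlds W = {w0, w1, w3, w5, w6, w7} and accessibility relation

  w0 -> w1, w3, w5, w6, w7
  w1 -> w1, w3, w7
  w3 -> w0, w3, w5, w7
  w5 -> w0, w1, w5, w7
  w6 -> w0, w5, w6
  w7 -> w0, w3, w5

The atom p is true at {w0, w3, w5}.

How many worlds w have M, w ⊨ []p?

1

w0: successors {w1, w3, w5, w6, w7}; p there: w1:F, w3:T, w5:T, w6:F, w7:F. ✗
w1: successors {w1, w3, w7}; p there: w1:F, w3:T, w7:F. ✗
w3: successors {w0, w3, w5, w7}; p there: w0:T, w3:T, w5:T, w7:F. ✗
w5: successors {w0, w1, w5, w7}; p there: w0:T, w1:F, w5:T, w7:F. ✗
w6: successors {w0, w5, w6}; p there: w0:T, w5:T, w6:F. ✗
w7: successors {w0, w3, w5}; p there: w0:T, w3:T, w5:T. ✓
Satisfying worlds: {w7}.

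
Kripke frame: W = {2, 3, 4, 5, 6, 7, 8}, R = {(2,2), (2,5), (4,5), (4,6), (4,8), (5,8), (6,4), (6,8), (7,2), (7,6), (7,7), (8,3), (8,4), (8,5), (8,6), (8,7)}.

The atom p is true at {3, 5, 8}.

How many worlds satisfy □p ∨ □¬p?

2: □p is F, □¬p is F. ✗
3: □p is T, □¬p is T. ✓
4: □p is F, □¬p is F. ✗
5: □p is T, □¬p is F. ✓
6: □p is F, □¬p is F. ✗
7: □p is F, □¬p is T. ✓
8: □p is F, □¬p is F. ✗
Satisfying worlds: {3, 5, 7}.

3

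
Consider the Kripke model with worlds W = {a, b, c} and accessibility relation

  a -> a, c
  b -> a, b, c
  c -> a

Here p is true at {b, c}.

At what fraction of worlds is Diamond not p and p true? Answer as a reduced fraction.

2/3

a: Diamond not p is T, p is F. ✗
b: Diamond not p is T, p is T. ✓
c: Diamond not p is T, p is T. ✓
That's 2 of 3 worlds, so 2/3.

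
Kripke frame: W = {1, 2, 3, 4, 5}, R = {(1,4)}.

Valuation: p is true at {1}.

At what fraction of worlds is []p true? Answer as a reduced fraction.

1: successors {4}; p there: 4:F. ✗
2: no successors, so []p holds vacuously. ✓
3: no successors, so []p holds vacuously. ✓
4: no successors, so []p holds vacuously. ✓
5: no successors, so []p holds vacuously. ✓
That's 4 of 5 worlds, so 4/5.

4/5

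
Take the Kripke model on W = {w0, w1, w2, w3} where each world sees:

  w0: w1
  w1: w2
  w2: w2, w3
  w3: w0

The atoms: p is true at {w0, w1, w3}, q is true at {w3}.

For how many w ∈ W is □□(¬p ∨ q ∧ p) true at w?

w0: successors {w1}; □(¬p ∨ q ∧ p) there: w1:T. ✓
w1: successors {w2}; □(¬p ∨ q ∧ p) there: w2:T. ✓
w2: successors {w2, w3}; □(¬p ∨ q ∧ p) there: w2:T, w3:F. ✗
w3: successors {w0}; □(¬p ∨ q ∧ p) there: w0:F. ✗
Satisfying worlds: {w0, w1}.

2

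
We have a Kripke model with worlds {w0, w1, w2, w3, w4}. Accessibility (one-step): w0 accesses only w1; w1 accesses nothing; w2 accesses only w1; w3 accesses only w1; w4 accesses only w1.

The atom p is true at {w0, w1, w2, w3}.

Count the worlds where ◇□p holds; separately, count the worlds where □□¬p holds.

4 and 5

For ◇□p:
w0: successors {w1}; □p there: w1:T. ✓
w1: no successors, so ◇□p fails. ✗
w2: successors {w1}; □p there: w1:T. ✓
w3: successors {w1}; □p there: w1:T. ✓
w4: successors {w1}; □p there: w1:T. ✓
— 4 worlds.
For □□¬p:
w0: successors {w1}; □¬p there: w1:T. ✓
w1: no successors, so □□¬p holds vacuously. ✓
w2: successors {w1}; □¬p there: w1:T. ✓
w3: successors {w1}; □¬p there: w1:T. ✓
w4: successors {w1}; □¬p there: w1:T. ✓
— 5 worlds.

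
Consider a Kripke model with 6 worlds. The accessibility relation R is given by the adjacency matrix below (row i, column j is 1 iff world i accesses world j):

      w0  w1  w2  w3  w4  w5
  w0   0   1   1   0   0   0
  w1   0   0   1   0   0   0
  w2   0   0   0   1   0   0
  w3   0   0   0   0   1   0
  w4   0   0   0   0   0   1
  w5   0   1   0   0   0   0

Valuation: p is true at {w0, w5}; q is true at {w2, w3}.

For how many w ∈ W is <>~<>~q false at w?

w0: successors {w1, w2}; ~<>~q there: w1:T, w2:T. ✓
w1: successors {w2}; ~<>~q there: w2:T. ✓
w2: successors {w3}; ~<>~q there: w3:F. ✗
w3: successors {w4}; ~<>~q there: w4:F. ✗
w4: successors {w5}; ~<>~q there: w5:F. ✗
w5: successors {w1}; ~<>~q there: w1:T. ✓
Satisfying worlds: {w0, w1, w5}.
So <>~<>~q fails at the other 3 worlds.

3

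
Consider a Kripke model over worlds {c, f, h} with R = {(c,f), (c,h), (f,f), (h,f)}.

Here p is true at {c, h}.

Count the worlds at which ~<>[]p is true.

3

c: <>[]p is F. ✓
f: <>[]p is F. ✓
h: <>[]p is F. ✓
Satisfying worlds: {c, f, h}.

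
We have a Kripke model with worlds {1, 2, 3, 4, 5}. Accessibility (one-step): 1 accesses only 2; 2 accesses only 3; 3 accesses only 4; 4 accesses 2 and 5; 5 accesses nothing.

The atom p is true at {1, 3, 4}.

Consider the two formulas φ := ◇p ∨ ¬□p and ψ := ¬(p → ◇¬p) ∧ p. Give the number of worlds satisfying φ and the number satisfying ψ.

4 and 1

For ◇p ∨ ¬□p:
1: ◇p is F, ¬□p is T. ✓
2: ◇p is T, ¬□p is F. ✓
3: ◇p is T, ¬□p is F. ✓
4: ◇p is F, ¬□p is T. ✓
5: ◇p is F, ¬□p is F. ✗
— 4 worlds.
For ¬(p → ◇¬p) ∧ p:
1: ¬(p → ◇¬p) is F, p is T. ✗
2: ¬(p → ◇¬p) is F, p is F. ✗
3: ¬(p → ◇¬p) is T, p is T. ✓
4: ¬(p → ◇¬p) is F, p is T. ✗
5: ¬(p → ◇¬p) is F, p is F. ✗
— 1 world.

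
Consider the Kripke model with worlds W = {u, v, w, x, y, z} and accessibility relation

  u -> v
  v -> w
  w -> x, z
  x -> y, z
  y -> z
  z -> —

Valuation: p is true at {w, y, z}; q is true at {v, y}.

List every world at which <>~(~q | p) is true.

{u}

u: successors {v}; ~(~q | p) there: v:T. ✓
v: successors {w}; ~(~q | p) there: w:F. ✗
w: successors {x, z}; ~(~q | p) there: x:F, z:F. ✗
x: successors {y, z}; ~(~q | p) there: y:F, z:F. ✗
y: successors {z}; ~(~q | p) there: z:F. ✗
z: no successors, so <>~(~q | p) fails. ✗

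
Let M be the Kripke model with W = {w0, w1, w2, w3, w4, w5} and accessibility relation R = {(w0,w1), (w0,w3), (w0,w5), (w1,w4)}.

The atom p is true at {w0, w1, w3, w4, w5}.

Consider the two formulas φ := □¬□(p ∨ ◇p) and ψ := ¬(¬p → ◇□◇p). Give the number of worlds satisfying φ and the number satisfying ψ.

4 and 1

For □¬□(p ∨ ◇p):
w0: successors {w1, w3, w5}; ¬□(p ∨ ◇p) there: w1:F, w3:F, w5:F. ✗
w1: successors {w4}; ¬□(p ∨ ◇p) there: w4:F. ✗
w2: no successors, so □¬□(p ∨ ◇p) holds vacuously. ✓
w3: no successors, so □¬□(p ∨ ◇p) holds vacuously. ✓
w4: no successors, so □¬□(p ∨ ◇p) holds vacuously. ✓
w5: no successors, so □¬□(p ∨ ◇p) holds vacuously. ✓
— 4 worlds.
For ¬(¬p → ◇□◇p):
w0: ¬p → ◇□◇p is T. ✗
w1: ¬p → ◇□◇p is T. ✗
w2: ¬p → ◇□◇p is F. ✓
w3: ¬p → ◇□◇p is T. ✗
w4: ¬p → ◇□◇p is T. ✗
w5: ¬p → ◇□◇p is T. ✗
— 1 world.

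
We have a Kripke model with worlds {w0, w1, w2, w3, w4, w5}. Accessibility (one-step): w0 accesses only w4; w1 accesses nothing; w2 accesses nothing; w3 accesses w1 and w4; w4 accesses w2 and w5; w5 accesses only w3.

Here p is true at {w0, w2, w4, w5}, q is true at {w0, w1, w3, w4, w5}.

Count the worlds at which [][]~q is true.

2

w0: successors {w4}; []~q there: w4:F. ✗
w1: no successors, so [][]~q holds vacuously. ✓
w2: no successors, so [][]~q holds vacuously. ✓
w3: successors {w1, w4}; []~q there: w1:T, w4:F. ✗
w4: successors {w2, w5}; []~q there: w2:T, w5:F. ✗
w5: successors {w3}; []~q there: w3:F. ✗
Satisfying worlds: {w1, w2}.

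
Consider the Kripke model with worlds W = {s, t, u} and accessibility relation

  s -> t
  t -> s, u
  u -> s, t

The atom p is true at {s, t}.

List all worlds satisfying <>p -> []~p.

∅

s: <>p is T, []~p is F. ✗
t: <>p is T, []~p is F. ✗
u: <>p is T, []~p is F. ✗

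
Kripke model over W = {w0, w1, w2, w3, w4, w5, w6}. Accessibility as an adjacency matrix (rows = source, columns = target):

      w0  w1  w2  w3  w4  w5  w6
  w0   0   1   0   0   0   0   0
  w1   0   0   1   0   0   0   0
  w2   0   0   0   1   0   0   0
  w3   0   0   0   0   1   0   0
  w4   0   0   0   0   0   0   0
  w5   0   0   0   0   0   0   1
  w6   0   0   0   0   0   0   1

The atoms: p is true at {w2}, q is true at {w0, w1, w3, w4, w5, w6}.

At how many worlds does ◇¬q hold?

1

w0: successors {w1}; ¬q there: w1:F. ✗
w1: successors {w2}; ¬q there: w2:T. ✓
w2: successors {w3}; ¬q there: w3:F. ✗
w3: successors {w4}; ¬q there: w4:F. ✗
w4: no successors, so ◇¬q fails. ✗
w5: successors {w6}; ¬q there: w6:F. ✗
w6: successors {w6}; ¬q there: w6:F. ✗
Satisfying worlds: {w1}.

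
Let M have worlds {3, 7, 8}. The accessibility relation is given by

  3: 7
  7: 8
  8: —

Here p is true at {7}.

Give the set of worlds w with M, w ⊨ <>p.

{3}

3: successors {7}; p there: 7:T. ✓
7: successors {8}; p there: 8:F. ✗
8: no successors, so <>p fails. ✗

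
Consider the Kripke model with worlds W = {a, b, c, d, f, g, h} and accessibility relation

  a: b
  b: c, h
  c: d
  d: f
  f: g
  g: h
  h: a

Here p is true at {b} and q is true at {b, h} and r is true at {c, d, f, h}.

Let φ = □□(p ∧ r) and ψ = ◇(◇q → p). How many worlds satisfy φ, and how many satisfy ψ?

For □□(p ∧ r):
a: successors {b}; □(p ∧ r) there: b:F. ✗
b: successors {c, h}; □(p ∧ r) there: c:F, h:F. ✗
c: successors {d}; □(p ∧ r) there: d:F. ✗
d: successors {f}; □(p ∧ r) there: f:F. ✗
f: successors {g}; □(p ∧ r) there: g:F. ✗
g: successors {h}; □(p ∧ r) there: h:F. ✗
h: successors {a}; □(p ∧ r) there: a:F. ✗
— 0 worlds.
For ◇(◇q → p):
a: successors {b}; ◇q → p there: b:T. ✓
b: successors {c, h}; ◇q → p there: c:T, h:T. ✓
c: successors {d}; ◇q → p there: d:T. ✓
d: successors {f}; ◇q → p there: f:T. ✓
f: successors {g}; ◇q → p there: g:F. ✗
g: successors {h}; ◇q → p there: h:T. ✓
h: successors {a}; ◇q → p there: a:F. ✗
— 5 worlds.

0 and 5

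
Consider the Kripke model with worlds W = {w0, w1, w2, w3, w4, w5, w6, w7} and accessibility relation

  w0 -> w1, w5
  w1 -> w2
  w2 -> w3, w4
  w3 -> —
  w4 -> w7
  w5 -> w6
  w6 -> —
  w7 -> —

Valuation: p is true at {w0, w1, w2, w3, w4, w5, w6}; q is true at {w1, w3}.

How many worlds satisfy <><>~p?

1

w0: successors {w1, w5}; <>~p there: w1:F, w5:F. ✗
w1: successors {w2}; <>~p there: w2:F. ✗
w2: successors {w3, w4}; <>~p there: w3:F, w4:T. ✓
w3: no successors, so <><>~p fails. ✗
w4: successors {w7}; <>~p there: w7:F. ✗
w5: successors {w6}; <>~p there: w6:F. ✗
w6: no successors, so <><>~p fails. ✗
w7: no successors, so <><>~p fails. ✗
Satisfying worlds: {w2}.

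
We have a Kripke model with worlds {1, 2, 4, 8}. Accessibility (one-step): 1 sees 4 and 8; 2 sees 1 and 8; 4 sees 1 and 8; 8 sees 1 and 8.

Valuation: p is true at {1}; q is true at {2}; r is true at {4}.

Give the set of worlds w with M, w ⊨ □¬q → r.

{4}

1: □¬q is T, r is F. ✗
2: □¬q is T, r is F. ✗
4: □¬q is T, r is T. ✓
8: □¬q is T, r is F. ✗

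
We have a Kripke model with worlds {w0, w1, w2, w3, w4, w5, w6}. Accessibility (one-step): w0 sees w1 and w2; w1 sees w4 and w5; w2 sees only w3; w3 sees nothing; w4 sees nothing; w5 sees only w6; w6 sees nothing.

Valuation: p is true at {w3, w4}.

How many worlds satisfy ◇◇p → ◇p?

w0: ◇◇p is T, ◇p is F. ✗
w1: ◇◇p is F, ◇p is T. ✓
w2: ◇◇p is F, ◇p is T. ✓
w3: ◇◇p is F, ◇p is F. ✓
w4: ◇◇p is F, ◇p is F. ✓
w5: ◇◇p is F, ◇p is F. ✓
w6: ◇◇p is F, ◇p is F. ✓
Satisfying worlds: {w1, w2, w3, w4, w5, w6}.

6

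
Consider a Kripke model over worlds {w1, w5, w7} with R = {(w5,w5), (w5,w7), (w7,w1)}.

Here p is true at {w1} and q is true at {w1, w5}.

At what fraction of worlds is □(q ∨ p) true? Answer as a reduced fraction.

2/3

w1: no successors, so □(q ∨ p) holds vacuously. ✓
w5: successors {w5, w7}; q ∨ p there: w5:T, w7:F. ✗
w7: successors {w1}; q ∨ p there: w1:T. ✓
That's 2 of 3 worlds, so 2/3.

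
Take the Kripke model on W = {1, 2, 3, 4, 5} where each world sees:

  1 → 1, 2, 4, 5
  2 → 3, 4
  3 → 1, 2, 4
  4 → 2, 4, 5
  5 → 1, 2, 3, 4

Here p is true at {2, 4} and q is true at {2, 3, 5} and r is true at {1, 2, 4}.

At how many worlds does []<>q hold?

5

1: successors {1, 2, 4, 5}; <>q there: 1:T, 2:T, 4:T, 5:T. ✓
2: successors {3, 4}; <>q there: 3:T, 4:T. ✓
3: successors {1, 2, 4}; <>q there: 1:T, 2:T, 4:T. ✓
4: successors {2, 4, 5}; <>q there: 2:T, 4:T, 5:T. ✓
5: successors {1, 2, 3, 4}; <>q there: 1:T, 2:T, 3:T, 4:T. ✓
Satisfying worlds: {1, 2, 3, 4, 5}.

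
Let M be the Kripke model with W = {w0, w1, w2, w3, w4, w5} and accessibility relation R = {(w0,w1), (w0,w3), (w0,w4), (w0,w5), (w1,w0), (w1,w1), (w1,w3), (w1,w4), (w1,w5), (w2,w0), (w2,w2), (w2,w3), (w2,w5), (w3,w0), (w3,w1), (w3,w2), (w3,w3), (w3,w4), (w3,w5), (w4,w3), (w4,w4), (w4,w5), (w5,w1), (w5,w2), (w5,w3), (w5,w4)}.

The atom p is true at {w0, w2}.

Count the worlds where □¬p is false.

4

w0: successors {w1, w3, w4, w5}; ¬p there: w1:T, w3:T, w4:T, w5:T. ✓
w1: successors {w0, w1, w3, w4, w5}; ¬p there: w0:F, w1:T, w3:T, w4:T, w5:T. ✗
w2: successors {w0, w2, w3, w5}; ¬p there: w0:F, w2:F, w3:T, w5:T. ✗
w3: successors {w0, w1, w2, w3, w4, w5}; ¬p there: w0:F, w1:T, w2:F, w3:T, w4:T, w5:T. ✗
w4: successors {w3, w4, w5}; ¬p there: w3:T, w4:T, w5:T. ✓
w5: successors {w1, w2, w3, w4}; ¬p there: w1:T, w2:F, w3:T, w4:T. ✗
Satisfying worlds: {w0, w4}.
So □¬p fails at the other 4 worlds.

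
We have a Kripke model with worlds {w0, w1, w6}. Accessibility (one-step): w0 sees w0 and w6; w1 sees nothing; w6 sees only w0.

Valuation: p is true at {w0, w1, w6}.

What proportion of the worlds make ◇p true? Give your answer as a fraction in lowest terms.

w0: successors {w0, w6}; p there: w0:T, w6:T. ✓
w1: no successors, so ◇p fails. ✗
w6: successors {w0}; p there: w0:T. ✓
That's 2 of 3 worlds, so 2/3.

2/3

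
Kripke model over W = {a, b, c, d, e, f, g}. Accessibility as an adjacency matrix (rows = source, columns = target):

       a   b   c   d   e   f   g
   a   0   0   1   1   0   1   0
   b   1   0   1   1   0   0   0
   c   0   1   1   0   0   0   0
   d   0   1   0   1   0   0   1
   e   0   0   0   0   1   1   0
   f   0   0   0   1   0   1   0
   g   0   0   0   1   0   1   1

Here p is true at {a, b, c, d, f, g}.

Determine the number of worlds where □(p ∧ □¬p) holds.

0

a: successors {c, d, f}; p ∧ □¬p there: c:F, d:F, f:F. ✗
b: successors {a, c, d}; p ∧ □¬p there: a:F, c:F, d:F. ✗
c: successors {b, c}; p ∧ □¬p there: b:F, c:F. ✗
d: successors {b, d, g}; p ∧ □¬p there: b:F, d:F, g:F. ✗
e: successors {e, f}; p ∧ □¬p there: e:F, f:F. ✗
f: successors {d, f}; p ∧ □¬p there: d:F, f:F. ✗
g: successors {d, f, g}; p ∧ □¬p there: d:F, f:F, g:F. ✗
Satisfying worlds: ∅.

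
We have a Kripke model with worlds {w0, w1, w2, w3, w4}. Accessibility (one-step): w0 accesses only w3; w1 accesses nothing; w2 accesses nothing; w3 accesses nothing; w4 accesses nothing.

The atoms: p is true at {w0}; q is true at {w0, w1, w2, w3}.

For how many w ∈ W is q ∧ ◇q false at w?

4

w0: q is T, ◇q is T. ✓
w1: q is T, ◇q is F. ✗
w2: q is T, ◇q is F. ✗
w3: q is T, ◇q is F. ✗
w4: q is F, ◇q is F. ✗
Satisfying worlds: {w0}.
So q ∧ ◇q fails at the other 4 worlds.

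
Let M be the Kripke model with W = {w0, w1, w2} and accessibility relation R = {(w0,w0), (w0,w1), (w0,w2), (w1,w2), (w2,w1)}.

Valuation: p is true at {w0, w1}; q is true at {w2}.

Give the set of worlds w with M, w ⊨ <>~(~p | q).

{w0, w2}

w0: successors {w0, w1, w2}; ~(~p | q) there: w0:T, w1:T, w2:F. ✓
w1: successors {w2}; ~(~p | q) there: w2:F. ✗
w2: successors {w1}; ~(~p | q) there: w1:T. ✓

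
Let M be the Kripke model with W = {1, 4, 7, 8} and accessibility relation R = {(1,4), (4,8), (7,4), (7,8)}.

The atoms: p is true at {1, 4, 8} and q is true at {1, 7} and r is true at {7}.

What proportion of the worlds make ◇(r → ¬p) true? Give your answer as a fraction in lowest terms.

3/4

1: successors {4}; r → ¬p there: 4:T. ✓
4: successors {8}; r → ¬p there: 8:T. ✓
7: successors {4, 8}; r → ¬p there: 4:T, 8:T. ✓
8: no successors, so ◇(r → ¬p) fails. ✗
That's 3 of 4 worlds, so 3/4.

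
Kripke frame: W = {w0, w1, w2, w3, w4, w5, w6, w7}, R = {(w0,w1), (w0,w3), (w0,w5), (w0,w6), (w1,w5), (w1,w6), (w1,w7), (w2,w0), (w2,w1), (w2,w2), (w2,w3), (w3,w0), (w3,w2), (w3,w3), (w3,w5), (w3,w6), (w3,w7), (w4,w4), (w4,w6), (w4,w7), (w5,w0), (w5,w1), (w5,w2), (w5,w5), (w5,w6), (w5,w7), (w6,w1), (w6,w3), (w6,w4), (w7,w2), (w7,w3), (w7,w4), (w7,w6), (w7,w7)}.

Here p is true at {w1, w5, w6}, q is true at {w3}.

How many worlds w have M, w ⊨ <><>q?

w0: successors {w1, w3, w5, w6}; <>q there: w1:F, w3:T, w5:F, w6:T. ✓
w1: successors {w5, w6, w7}; <>q there: w5:F, w6:T, w7:T. ✓
w2: successors {w0, w1, w2, w3}; <>q there: w0:T, w1:F, w2:T, w3:T. ✓
w3: successors {w0, w2, w3, w5, w6, w7}; <>q there: w0:T, w2:T, w3:T, w5:F, w6:T, w7:T. ✓
w4: successors {w4, w6, w7}; <>q there: w4:F, w6:T, w7:T. ✓
w5: successors {w0, w1, w2, w5, w6, w7}; <>q there: w0:T, w1:F, w2:T, w5:F, w6:T, w7:T. ✓
w6: successors {w1, w3, w4}; <>q there: w1:F, w3:T, w4:F. ✓
w7: successors {w2, w3, w4, w6, w7}; <>q there: w2:T, w3:T, w4:F, w6:T, w7:T. ✓
Satisfying worlds: {w0, w1, w2, w3, w4, w5, w6, w7}.

8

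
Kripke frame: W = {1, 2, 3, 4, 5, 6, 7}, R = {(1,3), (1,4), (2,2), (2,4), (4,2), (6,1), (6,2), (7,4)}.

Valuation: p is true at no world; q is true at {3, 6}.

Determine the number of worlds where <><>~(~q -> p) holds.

5

1: successors {3, 4}; <>~(~q -> p) there: 3:F, 4:T. ✓
2: successors {2, 4}; <>~(~q -> p) there: 2:T, 4:T. ✓
3: no successors, so <><>~(~q -> p) fails. ✗
4: successors {2}; <>~(~q -> p) there: 2:T. ✓
5: no successors, so <><>~(~q -> p) fails. ✗
6: successors {1, 2}; <>~(~q -> p) there: 1:T, 2:T. ✓
7: successors {4}; <>~(~q -> p) there: 4:T. ✓
Satisfying worlds: {1, 2, 4, 6, 7}.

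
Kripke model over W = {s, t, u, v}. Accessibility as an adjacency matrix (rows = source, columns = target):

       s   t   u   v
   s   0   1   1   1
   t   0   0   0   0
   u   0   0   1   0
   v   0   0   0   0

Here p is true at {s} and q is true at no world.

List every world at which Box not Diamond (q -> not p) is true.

{t, v}

s: successors {t, u, v}; not Diamond (q -> not p) there: t:T, u:F, v:T. ✗
t: no successors, so Box not Diamond (q -> not p) holds vacuously. ✓
u: successors {u}; not Diamond (q -> not p) there: u:F. ✗
v: no successors, so Box not Diamond (q -> not p) holds vacuously. ✓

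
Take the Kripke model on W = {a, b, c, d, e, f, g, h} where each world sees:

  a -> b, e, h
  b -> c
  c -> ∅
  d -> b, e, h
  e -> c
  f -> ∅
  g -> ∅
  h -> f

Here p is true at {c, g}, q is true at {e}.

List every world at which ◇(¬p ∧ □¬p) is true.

{a, d, h}

a: successors {b, e, h}; ¬p ∧ □¬p there: b:F, e:F, h:T. ✓
b: successors {c}; ¬p ∧ □¬p there: c:F. ✗
c: no successors, so ◇(¬p ∧ □¬p) fails. ✗
d: successors {b, e, h}; ¬p ∧ □¬p there: b:F, e:F, h:T. ✓
e: successors {c}; ¬p ∧ □¬p there: c:F. ✗
f: no successors, so ◇(¬p ∧ □¬p) fails. ✗
g: no successors, so ◇(¬p ∧ □¬p) fails. ✗
h: successors {f}; ¬p ∧ □¬p there: f:T. ✓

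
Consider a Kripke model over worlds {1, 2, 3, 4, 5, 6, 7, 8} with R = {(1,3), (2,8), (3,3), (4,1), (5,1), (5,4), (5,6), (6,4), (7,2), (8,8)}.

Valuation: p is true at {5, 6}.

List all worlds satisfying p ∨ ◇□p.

{5, 6}

1: p is F, ◇□p is F. ✗
2: p is F, ◇□p is F. ✗
3: p is F, ◇□p is F. ✗
4: p is F, ◇□p is F. ✗
5: p is T, ◇□p is F. ✓
6: p is T, ◇□p is F. ✓
7: p is F, ◇□p is F. ✗
8: p is F, ◇□p is F. ✗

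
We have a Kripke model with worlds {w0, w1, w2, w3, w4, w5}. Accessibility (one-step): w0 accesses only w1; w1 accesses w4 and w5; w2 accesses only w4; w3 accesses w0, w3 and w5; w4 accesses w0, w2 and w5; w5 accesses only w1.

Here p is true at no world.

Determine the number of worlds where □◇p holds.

0

w0: successors {w1}; ◇p there: w1:F. ✗
w1: successors {w4, w5}; ◇p there: w4:F, w5:F. ✗
w2: successors {w4}; ◇p there: w4:F. ✗
w3: successors {w0, w3, w5}; ◇p there: w0:F, w3:F, w5:F. ✗
w4: successors {w0, w2, w5}; ◇p there: w0:F, w2:F, w5:F. ✗
w5: successors {w1}; ◇p there: w1:F. ✗
Satisfying worlds: ∅.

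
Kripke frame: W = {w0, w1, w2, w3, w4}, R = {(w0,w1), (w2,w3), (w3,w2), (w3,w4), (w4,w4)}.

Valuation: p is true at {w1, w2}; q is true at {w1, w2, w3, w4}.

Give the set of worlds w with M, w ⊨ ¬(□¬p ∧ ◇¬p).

{w0, w1, w3}

w0: □¬p ∧ ◇¬p is F. ✓
w1: □¬p ∧ ◇¬p is F. ✓
w2: □¬p ∧ ◇¬p is T. ✗
w3: □¬p ∧ ◇¬p is F. ✓
w4: □¬p ∧ ◇¬p is T. ✗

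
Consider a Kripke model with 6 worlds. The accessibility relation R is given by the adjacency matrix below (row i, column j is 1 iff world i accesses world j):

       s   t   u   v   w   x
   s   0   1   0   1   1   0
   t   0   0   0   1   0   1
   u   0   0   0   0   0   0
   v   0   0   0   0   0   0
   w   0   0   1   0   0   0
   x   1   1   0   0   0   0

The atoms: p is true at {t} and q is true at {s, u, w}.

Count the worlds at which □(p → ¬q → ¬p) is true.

s: successors {t, v, w}; p → ¬q → ¬p there: t:F, v:T, w:T. ✗
t: successors {v, x}; p → ¬q → ¬p there: v:T, x:T. ✓
u: no successors, so □(p → ¬q → ¬p) holds vacuously. ✓
v: no successors, so □(p → ¬q → ¬p) holds vacuously. ✓
w: successors {u}; p → ¬q → ¬p there: u:T. ✓
x: successors {s, t}; p → ¬q → ¬p there: s:T, t:F. ✗
Satisfying worlds: {t, u, v, w}.

4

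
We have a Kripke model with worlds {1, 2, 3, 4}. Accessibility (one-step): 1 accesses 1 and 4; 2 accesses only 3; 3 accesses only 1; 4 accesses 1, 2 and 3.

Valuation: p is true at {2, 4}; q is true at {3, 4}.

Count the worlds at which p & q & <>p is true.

1: p & q is F, <>p is T. ✗
2: p & q is F, <>p is F. ✗
3: p & q is F, <>p is F. ✗
4: p & q is T, <>p is T. ✓
Satisfying worlds: {4}.

1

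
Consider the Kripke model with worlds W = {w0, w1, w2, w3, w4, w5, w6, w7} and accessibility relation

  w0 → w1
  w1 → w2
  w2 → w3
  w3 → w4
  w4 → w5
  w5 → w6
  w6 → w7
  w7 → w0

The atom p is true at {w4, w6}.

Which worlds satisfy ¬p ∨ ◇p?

{w0, w1, w2, w3, w5, w7}

w0: ¬p is T, ◇p is F. ✓
w1: ¬p is T, ◇p is F. ✓
w2: ¬p is T, ◇p is F. ✓
w3: ¬p is T, ◇p is T. ✓
w4: ¬p is F, ◇p is F. ✗
w5: ¬p is T, ◇p is T. ✓
w6: ¬p is F, ◇p is F. ✗
w7: ¬p is T, ◇p is F. ✓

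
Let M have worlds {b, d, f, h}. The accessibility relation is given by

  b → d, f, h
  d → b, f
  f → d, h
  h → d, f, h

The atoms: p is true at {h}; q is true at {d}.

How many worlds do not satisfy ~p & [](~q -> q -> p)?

b: ~p is T, [](~q -> q -> p) is T. ✓
d: ~p is T, [](~q -> q -> p) is T. ✓
f: ~p is T, [](~q -> q -> p) is T. ✓
h: ~p is F, [](~q -> q -> p) is T. ✗
Satisfying worlds: {b, d, f}.
So ~p & [](~q -> q -> p) fails at the other 1 world.

1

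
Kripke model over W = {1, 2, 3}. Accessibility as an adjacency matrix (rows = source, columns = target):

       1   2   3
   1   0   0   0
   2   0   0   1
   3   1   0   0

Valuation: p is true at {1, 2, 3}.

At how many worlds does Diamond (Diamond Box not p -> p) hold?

1: no successors, so Diamond (Diamond Box not p -> p) fails. ✗
2: successors {3}; Diamond Box not p -> p there: 3:T. ✓
3: successors {1}; Diamond Box not p -> p there: 1:T. ✓
Satisfying worlds: {2, 3}.

2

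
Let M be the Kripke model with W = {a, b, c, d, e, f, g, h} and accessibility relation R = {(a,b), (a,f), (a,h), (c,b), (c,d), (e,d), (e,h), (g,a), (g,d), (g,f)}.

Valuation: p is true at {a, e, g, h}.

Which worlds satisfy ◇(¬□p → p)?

a: successors {b, f, h}; ¬□p → p there: b:T, f:T, h:T. ✓
b: no successors, so ◇(¬□p → p) fails. ✗
c: successors {b, d}; ¬□p → p there: b:T, d:T. ✓
d: no successors, so ◇(¬□p → p) fails. ✗
e: successors {d, h}; ¬□p → p there: d:T, h:T. ✓
f: no successors, so ◇(¬□p → p) fails. ✗
g: successors {a, d, f}; ¬□p → p there: a:T, d:T, f:T. ✓
h: no successors, so ◇(¬□p → p) fails. ✗

{a, c, e, g}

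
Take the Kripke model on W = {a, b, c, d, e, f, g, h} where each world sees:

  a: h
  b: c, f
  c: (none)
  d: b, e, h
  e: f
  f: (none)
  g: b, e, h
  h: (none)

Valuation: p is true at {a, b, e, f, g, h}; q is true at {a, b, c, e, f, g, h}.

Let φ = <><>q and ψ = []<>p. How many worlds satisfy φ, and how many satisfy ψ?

For <><>q:
a: successors {h}; <>q there: h:F. ✗
b: successors {c, f}; <>q there: c:F, f:F. ✗
c: no successors, so <><>q fails. ✗
d: successors {b, e, h}; <>q there: b:T, e:T, h:F. ✓
e: successors {f}; <>q there: f:F. ✗
f: no successors, so <><>q fails. ✗
g: successors {b, e, h}; <>q there: b:T, e:T, h:F. ✓
h: no successors, so <><>q fails. ✗
— 2 worlds.
For []<>p:
a: successors {h}; <>p there: h:F. ✗
b: successors {c, f}; <>p there: c:F, f:F. ✗
c: no successors, so []<>p holds vacuously. ✓
d: successors {b, e, h}; <>p there: b:T, e:T, h:F. ✗
e: successors {f}; <>p there: f:F. ✗
f: no successors, so []<>p holds vacuously. ✓
g: successors {b, e, h}; <>p there: b:T, e:T, h:F. ✗
h: no successors, so []<>p holds vacuously. ✓
— 3 worlds.

2 and 3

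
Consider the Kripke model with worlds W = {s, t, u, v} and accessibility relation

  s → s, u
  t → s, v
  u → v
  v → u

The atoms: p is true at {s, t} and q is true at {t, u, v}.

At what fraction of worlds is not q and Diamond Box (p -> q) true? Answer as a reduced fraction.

1/4

s: not q is T, Diamond Box (p -> q) is T. ✓
t: not q is F, Diamond Box (p -> q) is T. ✗
u: not q is F, Diamond Box (p -> q) is T. ✗
v: not q is F, Diamond Box (p -> q) is T. ✗
That's 1 of 4 worlds, so 1/4.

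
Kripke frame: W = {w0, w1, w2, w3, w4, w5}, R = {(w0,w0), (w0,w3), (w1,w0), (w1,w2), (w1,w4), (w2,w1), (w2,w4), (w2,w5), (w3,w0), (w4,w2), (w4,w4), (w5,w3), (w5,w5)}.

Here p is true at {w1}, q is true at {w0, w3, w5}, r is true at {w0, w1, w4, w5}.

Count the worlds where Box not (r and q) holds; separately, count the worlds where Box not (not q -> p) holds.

For Box not (r and q):
w0: successors {w0, w3}; not (r and q) there: w0:F, w3:T. ✗
w1: successors {w0, w2, w4}; not (r and q) there: w0:F, w2:T, w4:T. ✗
w2: successors {w1, w4, w5}; not (r and q) there: w1:T, w4:T, w5:F. ✗
w3: successors {w0}; not (r and q) there: w0:F. ✗
w4: successors {w2, w4}; not (r and q) there: w2:T, w4:T. ✓
w5: successors {w3, w5}; not (r and q) there: w3:T, w5:F. ✗
— 1 world.
For Box not (not q -> p):
w0: successors {w0, w3}; not (not q -> p) there: w0:F, w3:F. ✗
w1: successors {w0, w2, w4}; not (not q -> p) there: w0:F, w2:T, w4:T. ✗
w2: successors {w1, w4, w5}; not (not q -> p) there: w1:F, w4:T, w5:F. ✗
w3: successors {w0}; not (not q -> p) there: w0:F. ✗
w4: successors {w2, w4}; not (not q -> p) there: w2:T, w4:T. ✓
w5: successors {w3, w5}; not (not q -> p) there: w3:F, w5:F. ✗
— 1 world.

1 and 1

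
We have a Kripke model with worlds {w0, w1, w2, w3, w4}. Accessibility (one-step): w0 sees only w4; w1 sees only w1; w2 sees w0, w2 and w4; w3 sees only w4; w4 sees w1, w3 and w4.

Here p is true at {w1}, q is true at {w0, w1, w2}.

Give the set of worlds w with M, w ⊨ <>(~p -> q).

{w1, w2, w4}

w0: successors {w4}; ~p -> q there: w4:F. ✗
w1: successors {w1}; ~p -> q there: w1:T. ✓
w2: successors {w0, w2, w4}; ~p -> q there: w0:T, w2:T, w4:F. ✓
w3: successors {w4}; ~p -> q there: w4:F. ✗
w4: successors {w1, w3, w4}; ~p -> q there: w1:T, w3:F, w4:F. ✓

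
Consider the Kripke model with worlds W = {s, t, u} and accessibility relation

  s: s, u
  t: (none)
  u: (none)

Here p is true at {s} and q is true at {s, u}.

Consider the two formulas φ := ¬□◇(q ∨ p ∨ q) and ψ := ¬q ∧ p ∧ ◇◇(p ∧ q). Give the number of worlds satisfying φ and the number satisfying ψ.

1 and 0

For ¬□◇(q ∨ p ∨ q):
s: □◇(q ∨ p ∨ q) is F. ✓
t: □◇(q ∨ p ∨ q) is T. ✗
u: □◇(q ∨ p ∨ q) is T. ✗
— 1 world.
For ¬q ∧ p ∧ ◇◇(p ∧ q):
s: ¬q ∧ p is F, ◇◇(p ∧ q) is T. ✗
t: ¬q ∧ p is F, ◇◇(p ∧ q) is F. ✗
u: ¬q ∧ p is F, ◇◇(p ∧ q) is F. ✗
— 0 worlds.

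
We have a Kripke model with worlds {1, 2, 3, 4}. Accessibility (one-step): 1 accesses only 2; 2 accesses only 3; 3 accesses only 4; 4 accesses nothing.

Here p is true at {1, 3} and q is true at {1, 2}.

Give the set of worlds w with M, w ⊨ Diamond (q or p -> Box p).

1: successors {2}; q or p -> Box p there: 2:T. ✓
2: successors {3}; q or p -> Box p there: 3:F. ✗
3: successors {4}; q or p -> Box p there: 4:T. ✓
4: no successors, so Diamond (q or p -> Box p) fails. ✗

{1, 3}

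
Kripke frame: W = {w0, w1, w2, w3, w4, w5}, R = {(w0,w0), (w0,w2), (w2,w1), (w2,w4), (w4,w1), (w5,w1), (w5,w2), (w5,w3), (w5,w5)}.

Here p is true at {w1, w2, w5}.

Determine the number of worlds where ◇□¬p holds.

3

w0: successors {w0, w2}; □¬p there: w0:F, w2:F. ✗
w1: no successors, so ◇□¬p fails. ✗
w2: successors {w1, w4}; □¬p there: w1:T, w4:F. ✓
w3: no successors, so ◇□¬p fails. ✗
w4: successors {w1}; □¬p there: w1:T. ✓
w5: successors {w1, w2, w3, w5}; □¬p there: w1:T, w2:F, w3:T, w5:F. ✓
Satisfying worlds: {w2, w4, w5}.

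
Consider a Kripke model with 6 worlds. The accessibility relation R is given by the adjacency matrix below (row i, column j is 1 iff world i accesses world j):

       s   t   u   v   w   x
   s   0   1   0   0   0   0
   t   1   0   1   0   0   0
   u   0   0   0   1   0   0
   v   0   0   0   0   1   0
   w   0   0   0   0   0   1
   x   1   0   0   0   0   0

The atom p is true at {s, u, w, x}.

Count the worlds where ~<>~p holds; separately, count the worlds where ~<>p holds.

4 and 2

For ~<>~p:
s: <>~p is T. ✗
t: <>~p is F. ✓
u: <>~p is T. ✗
v: <>~p is F. ✓
w: <>~p is F. ✓
x: <>~p is F. ✓
— 4 worlds.
For ~<>p:
s: <>p is F. ✓
t: <>p is T. ✗
u: <>p is F. ✓
v: <>p is T. ✗
w: <>p is T. ✗
x: <>p is T. ✗
— 2 worlds.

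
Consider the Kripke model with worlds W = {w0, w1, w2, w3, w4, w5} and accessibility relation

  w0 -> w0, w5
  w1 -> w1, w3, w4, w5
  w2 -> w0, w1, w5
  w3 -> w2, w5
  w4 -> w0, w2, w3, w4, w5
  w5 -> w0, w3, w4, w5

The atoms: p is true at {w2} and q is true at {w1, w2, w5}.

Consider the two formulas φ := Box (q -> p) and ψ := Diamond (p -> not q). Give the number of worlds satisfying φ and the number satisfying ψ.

0 and 6

For Box (q -> p):
w0: successors {w0, w5}; q -> p there: w0:T, w5:F. ✗
w1: successors {w1, w3, w4, w5}; q -> p there: w1:F, w3:T, w4:T, w5:F. ✗
w2: successors {w0, w1, w5}; q -> p there: w0:T, w1:F, w5:F. ✗
w3: successors {w2, w5}; q -> p there: w2:T, w5:F. ✗
w4: successors {w0, w2, w3, w4, w5}; q -> p there: w0:T, w2:T, w3:T, w4:T, w5:F. ✗
w5: successors {w0, w3, w4, w5}; q -> p there: w0:T, w3:T, w4:T, w5:F. ✗
— 0 worlds.
For Diamond (p -> not q):
w0: successors {w0, w5}; p -> not q there: w0:T, w5:T. ✓
w1: successors {w1, w3, w4, w5}; p -> not q there: w1:T, w3:T, w4:T, w5:T. ✓
w2: successors {w0, w1, w5}; p -> not q there: w0:T, w1:T, w5:T. ✓
w3: successors {w2, w5}; p -> not q there: w2:F, w5:T. ✓
w4: successors {w0, w2, w3, w4, w5}; p -> not q there: w0:T, w2:F, w3:T, w4:T, w5:T. ✓
w5: successors {w0, w3, w4, w5}; p -> not q there: w0:T, w3:T, w4:T, w5:T. ✓
— 6 worlds.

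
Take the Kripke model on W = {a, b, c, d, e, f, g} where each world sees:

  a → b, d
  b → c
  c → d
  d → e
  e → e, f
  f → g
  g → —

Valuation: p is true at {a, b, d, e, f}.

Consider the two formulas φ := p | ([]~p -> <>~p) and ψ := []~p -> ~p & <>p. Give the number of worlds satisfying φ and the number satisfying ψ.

For p | ([]~p -> <>~p):
a: p is T, []~p -> <>~p is T. ✓
b: p is T, []~p -> <>~p is T. ✓
c: p is F, []~p -> <>~p is T. ✓
d: p is T, []~p -> <>~p is T. ✓
e: p is T, []~p -> <>~p is T. ✓
f: p is T, []~p -> <>~p is T. ✓
g: p is F, []~p -> <>~p is F. ✗
— 6 worlds.
For []~p -> ~p & <>p:
a: []~p is F, ~p & <>p is F. ✓
b: []~p is T, ~p & <>p is F. ✗
c: []~p is F, ~p & <>p is T. ✓
d: []~p is F, ~p & <>p is F. ✓
e: []~p is F, ~p & <>p is F. ✓
f: []~p is T, ~p & <>p is F. ✗
g: []~p is T, ~p & <>p is F. ✗
— 4 worlds.

6 and 4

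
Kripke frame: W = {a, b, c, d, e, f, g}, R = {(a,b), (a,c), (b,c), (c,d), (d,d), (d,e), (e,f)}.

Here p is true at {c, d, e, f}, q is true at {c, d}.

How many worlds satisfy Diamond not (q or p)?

1

a: successors {b, c}; not (q or p) there: b:T, c:F. ✓
b: successors {c}; not (q or p) there: c:F. ✗
c: successors {d}; not (q or p) there: d:F. ✗
d: successors {d, e}; not (q or p) there: d:F, e:F. ✗
e: successors {f}; not (q or p) there: f:F. ✗
f: no successors, so Diamond not (q or p) fails. ✗
g: no successors, so Diamond not (q or p) fails. ✗
Satisfying worlds: {a}.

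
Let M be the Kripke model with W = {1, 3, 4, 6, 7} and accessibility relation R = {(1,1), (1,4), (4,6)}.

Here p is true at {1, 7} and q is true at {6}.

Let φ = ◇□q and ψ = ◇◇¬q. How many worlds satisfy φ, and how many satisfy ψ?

2 and 1

For ◇□q:
1: successors {1, 4}; □q there: 1:F, 4:T. ✓
3: no successors, so ◇□q fails. ✗
4: successors {6}; □q there: 6:T. ✓
6: no successors, so ◇□q fails. ✗
7: no successors, so ◇□q fails. ✗
— 2 worlds.
For ◇◇¬q:
1: successors {1, 4}; ◇¬q there: 1:T, 4:F. ✓
3: no successors, so ◇◇¬q fails. ✗
4: successors {6}; ◇¬q there: 6:F. ✗
6: no successors, so ◇◇¬q fails. ✗
7: no successors, so ◇◇¬q fails. ✗
— 1 world.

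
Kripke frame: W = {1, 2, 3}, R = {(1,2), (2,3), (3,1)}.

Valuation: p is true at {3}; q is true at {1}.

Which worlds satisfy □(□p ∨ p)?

{1, 2}

1: successors {2}; □p ∨ p there: 2:T. ✓
2: successors {3}; □p ∨ p there: 3:T. ✓
3: successors {1}; □p ∨ p there: 1:F. ✗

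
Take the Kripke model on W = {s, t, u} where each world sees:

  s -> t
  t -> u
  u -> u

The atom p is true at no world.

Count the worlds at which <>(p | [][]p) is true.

0

s: successors {t}; p | [][]p there: t:F. ✗
t: successors {u}; p | [][]p there: u:F. ✗
u: successors {u}; p | [][]p there: u:F. ✗
Satisfying worlds: ∅.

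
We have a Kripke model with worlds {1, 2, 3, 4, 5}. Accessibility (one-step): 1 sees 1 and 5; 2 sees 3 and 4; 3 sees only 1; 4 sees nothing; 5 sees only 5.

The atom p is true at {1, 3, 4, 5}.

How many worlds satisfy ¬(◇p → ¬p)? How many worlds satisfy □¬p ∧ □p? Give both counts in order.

3 and 1

For ¬(◇p → ¬p):
1: ◇p → ¬p is F. ✓
2: ◇p → ¬p is T. ✗
3: ◇p → ¬p is F. ✓
4: ◇p → ¬p is T. ✗
5: ◇p → ¬p is F. ✓
— 3 worlds.
For □¬p ∧ □p:
1: □¬p is F, □p is T. ✗
2: □¬p is F, □p is T. ✗
3: □¬p is F, □p is T. ✗
4: □¬p is T, □p is T. ✓
5: □¬p is F, □p is T. ✗
— 1 world.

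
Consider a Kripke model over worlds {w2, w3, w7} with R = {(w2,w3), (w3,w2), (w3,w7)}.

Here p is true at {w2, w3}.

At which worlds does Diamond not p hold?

w2: successors {w3}; not p there: w3:F. ✗
w3: successors {w2, w7}; not p there: w2:F, w7:T. ✓
w7: no successors, so Diamond not p fails. ✗

{w3}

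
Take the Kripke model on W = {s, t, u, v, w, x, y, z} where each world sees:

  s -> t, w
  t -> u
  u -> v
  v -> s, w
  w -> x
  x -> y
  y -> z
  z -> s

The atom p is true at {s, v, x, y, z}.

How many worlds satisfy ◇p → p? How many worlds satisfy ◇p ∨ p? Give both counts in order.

For ◇p → p:
s: ◇p is F, p is T. ✓
t: ◇p is F, p is F. ✓
u: ◇p is T, p is F. ✗
v: ◇p is T, p is T. ✓
w: ◇p is T, p is F. ✗
x: ◇p is T, p is T. ✓
y: ◇p is T, p is T. ✓
z: ◇p is T, p is T. ✓
— 6 worlds.
For ◇p ∨ p:
s: ◇p is F, p is T. ✓
t: ◇p is F, p is F. ✗
u: ◇p is T, p is F. ✓
v: ◇p is T, p is T. ✓
w: ◇p is T, p is F. ✓
x: ◇p is T, p is T. ✓
y: ◇p is T, p is T. ✓
z: ◇p is T, p is T. ✓
— 7 worlds.

6 and 7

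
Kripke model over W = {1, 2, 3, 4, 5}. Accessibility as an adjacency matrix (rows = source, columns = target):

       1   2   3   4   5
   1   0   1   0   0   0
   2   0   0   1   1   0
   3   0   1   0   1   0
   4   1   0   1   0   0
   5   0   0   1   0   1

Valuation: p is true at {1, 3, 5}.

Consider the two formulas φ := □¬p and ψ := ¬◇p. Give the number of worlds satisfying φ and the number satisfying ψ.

For □¬p:
1: successors {2}; ¬p there: 2:T. ✓
2: successors {3, 4}; ¬p there: 3:F, 4:T. ✗
3: successors {2, 4}; ¬p there: 2:T, 4:T. ✓
4: successors {1, 3}; ¬p there: 1:F, 3:F. ✗
5: successors {3, 5}; ¬p there: 3:F, 5:F. ✗
— 2 worlds.
For ¬◇p:
1: ◇p is F. ✓
2: ◇p is T. ✗
3: ◇p is F. ✓
4: ◇p is T. ✗
5: ◇p is T. ✗
— 2 worlds.

2 and 2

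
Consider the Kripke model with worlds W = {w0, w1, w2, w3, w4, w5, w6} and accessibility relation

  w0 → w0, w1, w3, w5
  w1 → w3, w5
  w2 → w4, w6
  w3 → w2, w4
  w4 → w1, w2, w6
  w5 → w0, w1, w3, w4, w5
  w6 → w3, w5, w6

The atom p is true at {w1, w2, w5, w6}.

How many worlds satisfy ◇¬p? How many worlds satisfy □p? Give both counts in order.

6 and 1

For ◇¬p:
w0: successors {w0, w1, w3, w5}; ¬p there: w0:T, w1:F, w3:T, w5:F. ✓
w1: successors {w3, w5}; ¬p there: w3:T, w5:F. ✓
w2: successors {w4, w6}; ¬p there: w4:T, w6:F. ✓
w3: successors {w2, w4}; ¬p there: w2:F, w4:T. ✓
w4: successors {w1, w2, w6}; ¬p there: w1:F, w2:F, w6:F. ✗
w5: successors {w0, w1, w3, w4, w5}; ¬p there: w0:T, w1:F, w3:T, w4:T, w5:F. ✓
w6: successors {w3, w5, w6}; ¬p there: w3:T, w5:F, w6:F. ✓
— 6 worlds.
For □p:
w0: successors {w0, w1, w3, w5}; p there: w0:F, w1:T, w3:F, w5:T. ✗
w1: successors {w3, w5}; p there: w3:F, w5:T. ✗
w2: successors {w4, w6}; p there: w4:F, w6:T. ✗
w3: successors {w2, w4}; p there: w2:T, w4:F. ✗
w4: successors {w1, w2, w6}; p there: w1:T, w2:T, w6:T. ✓
w5: successors {w0, w1, w3, w4, w5}; p there: w0:F, w1:T, w3:F, w4:F, w5:T. ✗
w6: successors {w3, w5, w6}; p there: w3:F, w5:T, w6:T. ✗
— 1 world.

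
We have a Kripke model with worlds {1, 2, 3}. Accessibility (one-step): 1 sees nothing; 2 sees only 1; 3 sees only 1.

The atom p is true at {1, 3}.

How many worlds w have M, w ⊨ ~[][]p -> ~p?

1: ~[][]p is F, ~p is F. ✓
2: ~[][]p is F, ~p is T. ✓
3: ~[][]p is F, ~p is F. ✓
Satisfying worlds: {1, 2, 3}.

3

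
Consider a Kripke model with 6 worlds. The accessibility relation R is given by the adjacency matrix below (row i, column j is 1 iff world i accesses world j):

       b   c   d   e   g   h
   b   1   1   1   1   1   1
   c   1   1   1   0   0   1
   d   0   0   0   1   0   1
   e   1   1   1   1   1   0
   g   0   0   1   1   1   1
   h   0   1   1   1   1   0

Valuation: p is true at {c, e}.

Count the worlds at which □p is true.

0

b: successors {b, c, d, e, g, h}; p there: b:F, c:T, d:F, e:T, g:F, h:F. ✗
c: successors {b, c, d, h}; p there: b:F, c:T, d:F, h:F. ✗
d: successors {e, h}; p there: e:T, h:F. ✗
e: successors {b, c, d, e, g}; p there: b:F, c:T, d:F, e:T, g:F. ✗
g: successors {d, e, g, h}; p there: d:F, e:T, g:F, h:F. ✗
h: successors {c, d, e, g}; p there: c:T, d:F, e:T, g:F. ✗
Satisfying worlds: ∅.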